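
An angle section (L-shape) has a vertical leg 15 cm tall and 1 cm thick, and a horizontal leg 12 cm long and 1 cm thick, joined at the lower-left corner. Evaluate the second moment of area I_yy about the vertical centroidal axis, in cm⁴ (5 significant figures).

Decompose the section into non-overlapping parts with the origin at the bottom-left of its bounding rectangle.
Vertical leg: 1 × 15, A = 15 cm², x = 0.5 cm, Ī = 1.25 cm⁴.
Horizontal leg (remainder): 11 × 1, A = 11 cm², x = 6.5 cm, Ī = 110.9167 cm⁴.
Centroid: x̄ = ΣA·x / ΣA = 3.038462 cm.
Transfer each piece to the vertical centroidal axis using Ī + A·d² with d = x − 3.038462:
  vertical leg: d = -2.538462 cm → contributes +97.9068 cm⁴
  horizontal leg (remainder): d = 3.461538 cm → contributes +242.7214 cm⁴
Total I = 340.6282 cm⁴.

I_yy ≈ 340.63 cm⁴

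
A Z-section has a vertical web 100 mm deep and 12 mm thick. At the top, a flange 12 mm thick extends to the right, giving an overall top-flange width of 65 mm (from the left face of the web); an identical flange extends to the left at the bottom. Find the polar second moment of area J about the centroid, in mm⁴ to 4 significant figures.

J ≈ 5.134 × 10⁶ mm⁴

Treat the section as a set of non-overlapping primitives; coordinates are from the bounding-box lower-left.
Web: 12 × 100, A = 1 200 mm², y = 50 mm, Ī = 1 000 000 mm⁴.
Top flange (beyond web): 53 × 12, A = 636 mm², y = 94 mm, Ī = 7 632 mm⁴.
Bottom flange (beyond web): 53 × 12, A = 636 mm², y = 6 mm, Ī = 7 632 mm⁴.
Centroid: ȳ = ΣA·y / ΣA = 50 mm.
Transfer each piece to the centroidal x-axis using Ī + A·d² with d = y − 50:
  web: d = 0 mm → contributes +1 000 000 mm⁴
  top flange (beyond web): d = 44 mm → contributes +1 238 928 mm⁴
  bottom flange (beyond web): d = -44 mm → contributes +1 238 928 mm⁴
Total I = 3 477 856 mm⁴.
For the y-axis: x̄ = 59 mm.
Repeating about the centroidal y-axis gives I_y = 1 655 704 mm⁴.
Polar second moment: J = I_x + I_y = 5 133 560 mm⁴.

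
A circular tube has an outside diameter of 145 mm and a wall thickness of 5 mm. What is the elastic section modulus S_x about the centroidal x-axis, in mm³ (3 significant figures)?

S_x ≈ 7.44 × 10⁴ mm³

Break the section into simple shapes (no overlaps), measuring from the bottom-left corner of the bounding box.
Outer circle: ⌀145, A = 16 513 mm², y = 72.5 mm, Ī = 21 699 109 mm⁴.
Bore (subtracted): ⌀135, A = 14 314 mm², y = 72.5 mm, Ī = 16 304 406 mm⁴.
By symmetry the centroid is at mid-height, ȳ = 72.5 mm.
All pieces are centred on the centroidal x-axis, so I = ΣĪ (holes subtracted) = 5 394 704 mm⁴.
Extreme fibre distance c = 72.5 mm; S = I/c = 74 410 mm³.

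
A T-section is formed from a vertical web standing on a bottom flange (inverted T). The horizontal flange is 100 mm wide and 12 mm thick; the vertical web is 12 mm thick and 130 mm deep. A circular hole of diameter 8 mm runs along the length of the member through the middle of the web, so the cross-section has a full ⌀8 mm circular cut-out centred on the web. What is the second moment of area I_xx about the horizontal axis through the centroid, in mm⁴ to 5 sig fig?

I_xx ≈ 5.5815 × 10⁶ mm⁴

Break the section into simple shapes (no overlaps), measuring from the bottom-left corner of the bounding box.
Flange: 100 × 12, A = 1 200 mm², y = 6 mm, Ī = 14 400 mm⁴.
Web: 12 × 130, A = 1 560 mm², y = 77 mm, Ī = 2 197 000 mm⁴.
Hole (subtracted): ⌀8, A = 50.26548 mm², y = 77 mm, Ī = 201.0619 mm⁴.
Centroid: ȳ = ΣA·y / ΣA = 45.55781 mm.
Transfer each piece to the horizontal axis through the centroid using Ī + A·d² with d = y − 45.55781:
  flange: d = -39.55781 mm → contributes +1 892 184 mm⁴
  web: d = 31.44219 mm → contributes +3 739 234 mm⁴
  hole: d = 31.44219 mm → contributes −49894.1 mm⁴
Total I = 5 581 524 mm⁴.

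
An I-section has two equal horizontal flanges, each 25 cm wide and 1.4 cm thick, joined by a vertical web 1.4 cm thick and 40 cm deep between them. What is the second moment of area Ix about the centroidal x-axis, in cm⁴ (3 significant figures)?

Break the section into simple shapes (no overlaps), measuring from the bottom-left corner of the bounding box.
Bottom flange: 25 × 1.4, A = 35 cm², y = 0.7 cm, Ī = 5.7167 cm⁴.
Web: 1.4 × 40, A = 56 cm², y = 21.4 cm, Ī = 7466.7 cm⁴.
Top flange: 25 × 1.4, A = 35 cm², y = 42.1 cm, Ī = 5.7167 cm⁴.
By symmetry the centroid is at mid-height, ȳ = 21.4 cm.
Transfer each piece to the centroidal x-axis using Ī + A·d² with d = y − 21.4:
  bottom flange: d = -20.7 cm → contributes +15 003 cm⁴
  web: d = 0 cm → contributes +7466.7 cm⁴
  top flange: d = 20.7 cm → contributes +15 003 cm⁴
Total I = 37 472 cm⁴.

Ix ≈ 3.75 × 10⁴ cm⁴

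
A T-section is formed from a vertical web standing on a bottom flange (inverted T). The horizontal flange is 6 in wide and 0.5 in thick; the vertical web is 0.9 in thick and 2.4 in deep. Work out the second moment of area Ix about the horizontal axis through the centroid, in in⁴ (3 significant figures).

Break the section into simple shapes (no overlaps), measuring from the bottom-left corner of the bounding box.
Flange: 6 × 0.5, A = 3 in², y = 0.25 in, Ī = 0.0625 in⁴.
Web: 0.9 × 2.4, A = 2.16 in², y = 1.7 in, Ī = 1.0368 in⁴.
Centroid: ȳ = ΣA·y / ΣA = 0.85698 in.
Transfer each piece to the horizontal axis through the centroid using Ī + A·d² with d = y − 0.85698:
  flange: d = -0.60698 in → contributes +1.1678 in⁴
  web: d = 0.84302 in → contributes +2.5719 in⁴
Total I = 3.7396 in⁴.

Ix ≈ 3.74 in⁴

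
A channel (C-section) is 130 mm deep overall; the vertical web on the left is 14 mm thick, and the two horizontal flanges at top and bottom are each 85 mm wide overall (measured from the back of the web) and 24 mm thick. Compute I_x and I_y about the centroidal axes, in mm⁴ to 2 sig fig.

I_x ≈ 1.2 × 10⁷ mm⁴, I_y ≈ 3.6 × 10⁶ mm⁴

Break the section into simple shapes (no overlaps), measuring from the bottom-left corner of the bounding box.
Web: 14 × 130, A = 1 820 mm², y = 65 mm, Ī = 2 563 167 mm⁴.
Top flange (beyond web): 71 × 24, A = 1 704 mm², y = 118 mm, Ī = 81 792 mm⁴.
Bottom flange (beyond web): 71 × 24, A = 1 704 mm², y = 12 mm, Ī = 81 792 mm⁴.
By symmetry the centroid is at mid-height, ȳ = 65 mm.
Transfer each piece to the centroidal x-axis using Ī + A·d² with d = y − 65:
  web: d = 0 mm → contributes +2 563 167 mm⁴
  top flange (beyond web): d = 53 mm → contributes +4 868 328 mm⁴
  bottom flange (beyond web): d = -53 mm → contributes +4 868 328 mm⁴
Total I = 12 299 823 mm⁴.
For the y-axis: x̄ = 34.7 mm.
Repeating about the centroidal y-axis gives I_y = 3 604 327 mm⁴.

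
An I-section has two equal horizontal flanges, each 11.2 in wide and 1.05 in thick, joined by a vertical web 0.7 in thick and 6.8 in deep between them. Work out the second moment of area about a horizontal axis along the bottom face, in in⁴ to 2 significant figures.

I_base ≈ 940 in⁴

Break the section into simple shapes (no overlaps), measuring from the bottom-left corner of the bounding box.
Bottom flange: 11.2 × 1.05, A = 11.76 in², y = 0.525 in, Ī = 1.08 in⁴.
Web: 0.7 × 6.8, A = 4.76 in², y = 4.45 in, Ī = 18.34 in⁴.
Top flange: 11.2 × 1.05, A = 11.76 in², y = 8.375 in, Ī = 1.08 in⁴.
Transfer each piece to the base of the section using Ī + A·d² with d = y − 0:
  bottom flange: d = 0.525 in → contributes +4.322 in⁴
  web: d = 4.45 in → contributes +112.6 in⁴
  top flange: d = 8.375 in → contributes +825.9 in⁴
Total I = 942.9 in⁴.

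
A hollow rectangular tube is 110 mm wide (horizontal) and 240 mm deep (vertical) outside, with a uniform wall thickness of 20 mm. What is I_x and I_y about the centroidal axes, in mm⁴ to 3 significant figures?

I_x ≈ 8.01 × 10⁷ mm⁴, I_y ≈ 2.09 × 10⁷ mm⁴

Treat the section as a set of non-overlapping primitives; coordinates are from the bounding-box lower-left.
Outer rectangle: 110 × 240, A = 26 400 mm², y = 120 mm, Ī = 126 720 000 mm⁴.
Inner void (subtracted): 70 × 200, A = 14 000 mm², y = 120 mm, Ī = 46 666 667 mm⁴.
By symmetry the centroid is at mid-height, ȳ = 120 mm.
All pieces are centred on the centroidal x-axis, so I = ΣĪ (holes subtracted) = 80 053 333 mm⁴.
Repeating about the centroidal y-axis gives I_y = 20 903 333 mm⁴.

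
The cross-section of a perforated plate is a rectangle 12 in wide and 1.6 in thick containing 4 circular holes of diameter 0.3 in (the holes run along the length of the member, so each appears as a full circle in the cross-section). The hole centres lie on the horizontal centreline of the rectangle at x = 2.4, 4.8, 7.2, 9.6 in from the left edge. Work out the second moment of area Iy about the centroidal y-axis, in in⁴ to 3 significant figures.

Iy ≈ 228 in⁴

Break the section into simple shapes (no overlaps), measuring from the bottom-left corner of the bounding box.
Plate: 12 × 1.6, A = 19.2 in², x = 6 in, Ī = 230.4 in⁴.
Hole 1 (subtracted): ⌀0.3, A = 0.070686 in², x = 2.4 in, Ī = 0.00039761 in⁴.
Hole 2 (subtracted): ⌀0.3, A = 0.070686 in², x = 4.8 in, Ī = 0.00039761 in⁴.
Hole 3 (subtracted): ⌀0.3, A = 0.070686 in², x = 7.2 in, Ī = 0.00039761 in⁴.
Hole 4 (subtracted): ⌀0.3, A = 0.070686 in², x = 9.6 in, Ī = 0.00039761 in⁴.
By symmetry the centroid is at mid-width, x̄ = 6 in.
Transfer each piece to the centroidal y-axis using Ī + A·d² with d = x − 6:
  plate: d = 0 in → contributes +230.4 in⁴
  hole 1: d = -3.6 in → contributes −0.91649 in⁴
  hole 2: d = -1.2 in → contributes −0.10219 in⁴
  hole 3: d = 1.2 in → contributes −0.10219 in⁴
  hole 4: d = 3.6 in → contributes −0.91649 in⁴
Total I = 228.36 in⁴.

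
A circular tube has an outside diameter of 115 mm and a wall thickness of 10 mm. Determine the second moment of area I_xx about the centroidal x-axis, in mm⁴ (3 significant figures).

Treat the section as a set of non-overlapping primitives; coordinates are from the bounding-box lower-left.
Outer circle: ⌀115, A = 10 387 mm², y = 57.5 mm, Ī = 8 585 414 mm⁴.
Bore (subtracted): ⌀95, A = 7088.2 mm², y = 57.5 mm, Ī = 3 998 198 mm⁴.
By symmetry the centroid is at mid-height, ȳ = 57.5 mm.
All pieces are centred on the centroidal x-axis, so I = ΣĪ (holes subtracted) = 4 587 216 mm⁴.

I_xx ≈ 4.59 × 10⁶ mm⁴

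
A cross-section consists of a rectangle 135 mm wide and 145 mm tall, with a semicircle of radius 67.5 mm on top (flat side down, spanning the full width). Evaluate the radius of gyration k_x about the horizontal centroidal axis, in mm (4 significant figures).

Decompose the section into non-overlapping parts with the origin at the bottom-left of its bounding rectangle.
Rectangular body: 135 × 145, A = 19 575 mm², y = 72.5 mm, Ī = 34 297 031 mm⁴.
Semicircular cap: semicircle r = 67.5, A = 7156.94 mm², y = 173.648 mm, Ī = 2 278 490 mm⁴.
Centroid: ȳ = ΣA·y / ΣA = 99.5803 mm.
Transfer each piece to the horizontal centroidal axis using Ī + A·d² with d = y − 99.5803:
  rectangular body: d = -27.0803 mm → contributes +48 652 233 mm⁴
  semicircular cap: d = 74.0676 mm → contributes +41 541 504 mm⁴
Total I = 90 193 737 mm⁴.
Radius of gyration: k = √(I/A) = √(90 193 737 / 26731.9) = 58.0862 mm.

k_x ≈ 58.09 mm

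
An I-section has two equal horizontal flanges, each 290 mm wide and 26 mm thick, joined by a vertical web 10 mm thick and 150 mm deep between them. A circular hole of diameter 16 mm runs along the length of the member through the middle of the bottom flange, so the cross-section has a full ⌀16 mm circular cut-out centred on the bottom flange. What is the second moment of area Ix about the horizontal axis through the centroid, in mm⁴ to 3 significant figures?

Break the section into simple shapes (no overlaps), measuring from the bottom-left corner of the bounding box.
Bottom flange: 290 × 26, A = 7 540 mm², y = 13 mm, Ī = 424 753 mm⁴.
Web: 10 × 150, A = 1 500 mm², y = 101 mm, Ī = 2 812 500 mm⁴.
Top flange: 290 × 26, A = 7 540 mm², y = 189 mm, Ī = 424 753 mm⁴.
Hole (subtracted): ⌀16, A = 201.06 mm², y = 13 mm, Ī = 3 217 mm⁴.
Centroid: ȳ = ΣA·y / ΣA = 102.08 mm.
Transfer each piece to the horizontal axis through the centroid using Ī + A·d² with d = y − 102.08:
  bottom flange: d = -89.08 mm → contributes +60 256 855 mm⁴
  web: d = -1.0803 mm → contributes +2 814 250 mm⁴
  top flange: d = 86.92 mm → contributes +57 389 769 mm⁴
  hole: d = -89.08 mm → contributes −1 598 702 mm⁴
Total I = 118 862 173 mm⁴.

Ix ≈ 1.19 × 10⁸ mm⁴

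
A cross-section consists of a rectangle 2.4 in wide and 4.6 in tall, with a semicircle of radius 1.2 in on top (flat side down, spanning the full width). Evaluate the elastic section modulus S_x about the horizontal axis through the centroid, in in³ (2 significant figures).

S_x ≈ 11 in³

Split into non-overlapping primitives; take the origin at the lower-left of the bounding box.
Rectangular body: 2.4 × 4.6, A = 11.04 in², y = 2.3 in, Ī = 19.47 in⁴.
Semicircular cap: semicircle r = 1.2, A = 2.262 in², y = 5.109 in, Ī = 0.2276 in⁴.
Centroid: ȳ = ΣA·y / ΣA = 2.778 in.
Transfer each piece to the horizontal axis through the centroid using Ī + A·d² with d = y − 2.778:
  rectangular body: d = -0.4777 in → contributes +21.99 in⁴
  semicircular cap: d = 2.332 in → contributes +12.52 in⁴
Total I = 34.51 in⁴.
Extreme fibre distance c = 3.022 in; S = I/c = 11.42 in³.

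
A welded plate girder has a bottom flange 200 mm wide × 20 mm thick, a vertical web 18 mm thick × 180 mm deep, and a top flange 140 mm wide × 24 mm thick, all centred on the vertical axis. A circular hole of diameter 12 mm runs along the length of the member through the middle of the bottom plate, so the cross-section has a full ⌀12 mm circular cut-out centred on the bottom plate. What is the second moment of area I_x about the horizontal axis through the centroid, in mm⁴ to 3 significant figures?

Split into non-overlapping primitives; take the origin at the lower-left of the bounding box.
Bottom plate: 200 × 20, A = 4 000 mm², y = 10 mm, Ī = 133 333 mm⁴.
Web plate: 18 × 180, A = 3 240 mm², y = 110 mm, Ī = 8 748 000 mm⁴.
Top plate: 140 × 24, A = 3 360 mm², y = 212 mm, Ī = 161 280 mm⁴.
Hole (subtracted): ⌀12, A = 113.1 mm², y = 10 mm, Ī = 1017.9 mm⁴.
Centroid: ȳ = ΣA·y / ΣA = 105.62 mm.
Transfer each piece to the horizontal axis through the centroid using Ī + A·d² with d = y − 105.62:
  bottom plate: d = -95.616 mm → contributes +36 703 326 mm⁴
  web plate: d = 4.3836 mm → contributes +8 810 259 mm⁴
  top plate: d = 106.38 mm → contributes +38 187 972 mm⁴
  hole: d = -95.616 mm → contributes −1 035 010 mm⁴
Total I = 82 666 547 mm⁴.

I_x ≈ 8.27 × 10⁷ mm⁴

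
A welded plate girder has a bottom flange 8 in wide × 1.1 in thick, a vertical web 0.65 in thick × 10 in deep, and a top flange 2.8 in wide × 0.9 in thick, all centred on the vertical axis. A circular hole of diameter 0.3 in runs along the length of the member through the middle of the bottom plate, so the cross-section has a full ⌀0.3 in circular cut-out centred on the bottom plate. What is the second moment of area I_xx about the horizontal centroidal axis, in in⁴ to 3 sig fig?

I_xx ≈ 331 in⁴

Break the section into simple shapes (no overlaps), measuring from the bottom-left corner of the bounding box.
Bottom plate: 8 × 1.1, A = 8.8 in², y = 0.55 in, Ī = 0.88733 in⁴.
Web plate: 0.65 × 10, A = 6.5 in², y = 6.1 in, Ī = 54.167 in⁴.
Top plate: 2.8 × 0.9, A = 2.52 in², y = 11.55 in, Ī = 0.1701 in⁴.
Hole (subtracted): ⌀0.3, A = 0.070686 in², y = 0.55 in, Ī = 0.00039761 in⁴.
Centroid: ȳ = ΣA·y / ΣA = 4.1442 in.
Transfer each piece to the horizontal centroidal axis using Ī + A·d² with d = y − 4.1442:
  bottom plate: d = -3.5942 in → contributes +114.57 in⁴
  web plate: d = 1.9558 in → contributes +79.03 in⁴
  top plate: d = 7.4058 in → contributes +138.38 in⁴
  hole: d = -3.5942 in → contributes −0.91355 in⁴
Total I = 331.07 in⁴.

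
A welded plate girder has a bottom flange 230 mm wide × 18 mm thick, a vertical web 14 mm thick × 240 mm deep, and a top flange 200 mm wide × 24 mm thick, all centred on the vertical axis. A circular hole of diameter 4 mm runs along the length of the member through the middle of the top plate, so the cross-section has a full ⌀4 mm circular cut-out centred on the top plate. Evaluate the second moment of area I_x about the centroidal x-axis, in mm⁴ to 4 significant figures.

Treat the section as a set of non-overlapping primitives; coordinates are from the bounding-box lower-left.
Bottom plate: 230 × 18, A = 4 140 mm², y = 9 mm, Ī = 111 780 mm⁴.
Web plate: 14 × 240, A = 3 360 mm², y = 138 mm, Ī = 16 128 000 mm⁴.
Top plate: 200 × 24, A = 4 800 mm², y = 270 mm, Ī = 230 400 mm⁴.
Hole (subtracted): ⌀4, A = 12.5664 mm², y = 270 mm, Ī = 12.5664 mm⁴.
Centroid: ȳ = ΣA·y / ΣA = 145.966 mm.
Transfer each piece to the centroidal x-axis using Ī + A·d² with d = y − 145.966:
  bottom plate: d = -136.966 mm → contributes +77 776 834 mm⁴
  web plate: d = -7.96596 mm → contributes +16 341 214 mm⁴
  top plate: d = 124.034 mm → contributes +74 075 723 mm⁴
  hole: d = 124.034 mm → contributes −193 339 mm⁴
Total I = 168 000 433 mm⁴.

I_x ≈ 1.680 × 10⁸ mm⁴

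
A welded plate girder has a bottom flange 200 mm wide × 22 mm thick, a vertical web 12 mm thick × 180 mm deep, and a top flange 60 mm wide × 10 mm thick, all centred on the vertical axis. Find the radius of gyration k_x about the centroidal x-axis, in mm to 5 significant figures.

Break the section into simple shapes (no overlaps), measuring from the bottom-left corner of the bounding box.
Bottom plate: 200 × 22, A = 4 400 mm², y = 11 mm, Ī = 177466.7 mm⁴.
Web plate: 12 × 180, A = 2 160 mm², y = 112 mm, Ī = 5 832 000 mm⁴.
Top plate: 60 × 10, A = 600 mm², y = 207 mm, Ī = 5 000 mm⁴.
Centroid: ȳ = ΣA·y / ΣA = 57.89385 mm.
Transfer each piece to the centroidal x-axis using Ī + A·d² with d = y − 57.89385:
  bottom plate: d = -46.89385 mm → contributes +9 853 215 mm⁴
  web plate: d = 54.10615 mm → contributes +12 155 346 mm⁴
  top plate: d = 149.1061 mm → contributes +13 344 586 mm⁴
Total I = 35 353 146 mm⁴.
Radius of gyration: k = √(I/A) = √(35 353 146 / 7 160) = 70.26799 mm.

k_x ≈ 70.268 mm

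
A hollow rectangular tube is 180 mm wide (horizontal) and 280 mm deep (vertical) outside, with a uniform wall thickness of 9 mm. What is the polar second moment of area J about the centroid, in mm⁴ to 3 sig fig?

Treat the section as a set of non-overlapping primitives; coordinates are from the bounding-box lower-left.
Outer rectangle: 180 × 280, A = 50 400 mm², y = 140 mm, Ī = 329 280 000 mm⁴.
Inner void (subtracted): 162 × 262, A = 42 444 mm², y = 140 mm, Ī = 242 793 828 mm⁴.
By symmetry the centroid is at mid-height, ȳ = 140 mm.
All pieces are centred on the centroidal x-axis, so I = ΣĪ (holes subtracted) = 86 486 172 mm⁴.
Repeating about the centroidal y-axis gives I_y = 43 254 972 mm⁴.
Polar second moment: J = I_x + I_y = 129 741 144 mm⁴.

J ≈ 1.30 × 10⁸ mm⁴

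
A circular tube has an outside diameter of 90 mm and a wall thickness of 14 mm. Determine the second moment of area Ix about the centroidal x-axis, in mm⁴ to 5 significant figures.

Decompose the section into non-overlapping parts with the origin at the bottom-left of its bounding rectangle.
Outer circle: ⌀90, A = 6361.725 mm², y = 45 mm, Ī = 3 220 623 mm⁴.
Bore (subtracted): ⌀62, A = 3019.071 mm², y = 45 mm, Ī = 725331.7 mm⁴.
By symmetry the centroid is at mid-height, ȳ = 45 mm.
All pieces are centred on the centroidal x-axis, so I = ΣĪ (holes subtracted) = 2 495 292 mm⁴.

Ix ≈ 2.4953 × 10⁶ mm⁴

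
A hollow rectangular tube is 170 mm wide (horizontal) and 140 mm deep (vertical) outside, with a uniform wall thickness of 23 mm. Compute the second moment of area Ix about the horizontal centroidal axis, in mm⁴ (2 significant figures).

Ix ≈ 3.0 × 10⁷ mm⁴

Decompose the section into non-overlapping parts with the origin at the bottom-left of its bounding rectangle.
Outer rectangle: 170 × 140, A = 23 800 mm², y = 70 mm, Ī = 38 873 333 mm⁴.
Inner void (subtracted): 124 × 94, A = 11 656 mm², y = 70 mm, Ī = 8 582 701 mm⁴.
By symmetry the centroid is at mid-height, ȳ = 70 mm.
All pieces are centred on the horizontal centroidal axis, so I = ΣĪ (holes subtracted) = 30 290 632 mm⁴.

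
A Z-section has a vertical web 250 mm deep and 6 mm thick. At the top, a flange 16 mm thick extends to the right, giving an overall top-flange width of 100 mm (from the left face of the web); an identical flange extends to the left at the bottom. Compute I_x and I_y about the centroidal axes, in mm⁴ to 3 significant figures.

Treat the section as a set of non-overlapping primitives; coordinates are from the bounding-box lower-left.
Web: 6 × 250, A = 1 500 mm², y = 125 mm, Ī = 7 812 500 mm⁴.
Top flange (beyond web): 94 × 16, A = 1 504 mm², y = 242 mm, Ī = 32 085 mm⁴.
Bottom flange (beyond web): 94 × 16, A = 1 504 mm², y = 8 mm, Ī = 32 085 mm⁴.
Centroid: ȳ = ΣA·y / ΣA = 125 mm.
Transfer each piece to the centroidal x-axis using Ī + A·d² with d = y − 125:
  web: d = 0 mm → contributes +7 812 500 mm⁴
  top flange (beyond web): d = 117 mm → contributes +20 620 341 mm⁴
  bottom flange (beyond web): d = -117 mm → contributes +20 620 341 mm⁴
Total I = 49 053 183 mm⁴.
For the y-axis: x̄ = 97 mm.
Repeating about the centroidal y-axis gives I_y = 9 739 391 mm⁴.

I_x ≈ 4.91 × 10⁷ mm⁴, I_y ≈ 9.74 × 10⁶ mm⁴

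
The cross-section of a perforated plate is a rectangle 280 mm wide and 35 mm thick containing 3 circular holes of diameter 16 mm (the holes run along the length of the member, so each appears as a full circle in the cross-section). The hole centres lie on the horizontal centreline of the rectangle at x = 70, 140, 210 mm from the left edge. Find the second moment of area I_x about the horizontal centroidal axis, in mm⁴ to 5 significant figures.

Treat the section as a set of non-overlapping primitives; coordinates are from the bounding-box lower-left.
Plate: 280 × 35, A = 9 800 mm², y = 17.5 mm, Ī = 1 000 417 mm⁴.
Hole 1 (subtracted): ⌀16, A = 201.0619 mm², y = 17.5 mm, Ī = 3216.991 mm⁴.
Hole 2 (subtracted): ⌀16, A = 201.0619 mm², y = 17.5 mm, Ī = 3216.991 mm⁴.
Hole 3 (subtracted): ⌀16, A = 201.0619 mm², y = 17.5 mm, Ī = 3216.991 mm⁴.
By symmetry the centroid is at mid-height, ȳ = 17.5 mm.
All pieces are centred on the horizontal centroidal axis, so I = ΣĪ (holes subtracted) = 990765.7 mm⁴.

I_x ≈ 9.9077 × 10⁵ mm⁴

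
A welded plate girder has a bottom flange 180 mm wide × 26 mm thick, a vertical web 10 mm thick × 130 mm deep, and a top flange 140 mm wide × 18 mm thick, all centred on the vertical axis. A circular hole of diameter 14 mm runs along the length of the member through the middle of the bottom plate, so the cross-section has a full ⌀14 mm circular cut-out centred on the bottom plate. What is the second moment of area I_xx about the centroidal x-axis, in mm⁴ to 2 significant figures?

I_xx ≈ 4.0 × 10⁷ mm⁴

Treat the section as a set of non-overlapping primitives; coordinates are from the bounding-box lower-left.
Bottom plate: 180 × 26, A = 4 680 mm², y = 13 mm, Ī = 263 640 mm⁴.
Web plate: 10 × 130, A = 1 300 mm², y = 91 mm, Ī = 1 830 833 mm⁴.
Top plate: 140 × 18, A = 2 520 mm², y = 165 mm, Ī = 68 040 mm⁴.
Hole (subtracted): ⌀14, A = 153.9 mm², y = 13 mm, Ī = 1 886 mm⁴.
Centroid: ȳ = ΣA·y / ΣA = 71.04 mm.
Transfer each piece to the centroidal x-axis using Ī + A·d² with d = y − 71.04:
  bottom plate: d = -58.04 mm → contributes +16 031 133 mm⁴
  web plate: d = 19.96 mm → contributes +2 348 541 mm⁴
  top plate: d = 93.96 mm → contributes +22 313 853 mm⁴
  hole: d = -58.04 mm → contributes −520 522 mm⁴
Total I = 40 173 004 mm⁴.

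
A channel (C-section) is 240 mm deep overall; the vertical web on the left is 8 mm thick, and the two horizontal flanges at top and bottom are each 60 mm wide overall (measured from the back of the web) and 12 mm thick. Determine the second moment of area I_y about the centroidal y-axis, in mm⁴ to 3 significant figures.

I_y ≈ 9.72 × 10⁵ mm⁴

Treat the section as a set of non-overlapping primitives; coordinates are from the bounding-box lower-left.
Web: 8 × 240, A = 1 920 mm², x = 4 mm, Ī = 10 240 mm⁴.
Top flange (beyond web): 52 × 12, A = 624 mm², x = 34 mm, Ī = 140 608 mm⁴.
Bottom flange (beyond web): 52 × 12, A = 624 mm², x = 34 mm, Ī = 140 608 mm⁴.
Centroid: x̄ = ΣA·x / ΣA = 15.818 mm.
Transfer each piece to the centroidal y-axis using Ī + A·d² with d = x − 15.818:
  web: d = -11.818 mm → contributes +278 405 mm⁴
  top flange (beyond web): d = 18.182 mm → contributes +346 889 mm⁴
  bottom flange (beyond web): d = 18.182 mm → contributes +346 889 mm⁴
Total I = 972 183 mm⁴.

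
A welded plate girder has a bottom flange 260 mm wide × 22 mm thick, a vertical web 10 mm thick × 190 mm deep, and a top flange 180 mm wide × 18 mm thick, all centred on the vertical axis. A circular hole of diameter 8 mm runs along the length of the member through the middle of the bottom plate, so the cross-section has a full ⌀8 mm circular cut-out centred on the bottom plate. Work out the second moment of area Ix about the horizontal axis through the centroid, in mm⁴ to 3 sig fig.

Break the section into simple shapes (no overlaps), measuring from the bottom-left corner of the bounding box.
Bottom plate: 260 × 22, A = 5 720 mm², y = 11 mm, Ī = 230 707 mm⁴.
Web plate: 10 × 190, A = 1 900 mm², y = 117 mm, Ī = 5 715 833 mm⁴.
Top plate: 180 × 18, A = 3 240 mm², y = 221 mm, Ī = 87 480 mm⁴.
Hole (subtracted): ⌀8, A = 50.265 mm², y = 11 mm, Ī = 201.06 mm⁴.
Centroid: ȳ = ΣA·y / ΣA = 92.575 mm.
Transfer each piece to the horizontal axis through the centroid using Ī + A·d² with d = y − 92.575:
  bottom plate: d = -81.575 mm → contributes +38 293 982 mm⁴
  web plate: d = 24.425 mm → contributes +6 849 372 mm⁴
  top plate: d = 128.43 mm → contributes +53 525 052 mm⁴
  hole: d = -81.575 mm → contributes −334 689 mm⁴
Total I = 98 333 718 mm⁴.

Ix ≈ 9.83 × 10⁷ mm⁴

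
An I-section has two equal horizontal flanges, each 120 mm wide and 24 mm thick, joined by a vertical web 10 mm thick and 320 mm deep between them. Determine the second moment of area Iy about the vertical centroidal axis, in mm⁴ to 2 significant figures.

Iy ≈ 6.9 × 10⁶ mm⁴

Split into non-overlapping primitives; take the origin at the lower-left of the bounding box.
Bottom flange: 120 × 24, A = 2 880 mm², x = 60 mm, Ī = 3 456 000 mm⁴.
Web: 10 × 320, A = 3 200 mm², x = 60 mm, Ī = 26 667 mm⁴.
Top flange: 120 × 24, A = 2 880 mm², x = 60 mm, Ī = 3 456 000 mm⁴.
By symmetry the centroid is at mid-width, x̄ = 60 mm.
All pieces are centred on the vertical centroidal axis, so I = ΣĪ = 6 938 667 mm⁴.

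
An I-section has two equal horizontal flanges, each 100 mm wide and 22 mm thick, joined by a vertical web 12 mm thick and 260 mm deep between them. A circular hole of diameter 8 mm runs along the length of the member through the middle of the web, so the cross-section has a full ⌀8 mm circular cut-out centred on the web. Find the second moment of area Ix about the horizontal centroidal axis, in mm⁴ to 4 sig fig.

Ix ≈ 1.052 × 10⁸ mm⁴

Decompose the section into non-overlapping parts with the origin at the bottom-left of its bounding rectangle.
Bottom flange: 100 × 22, A = 2 200 mm², y = 11 mm, Ī = 88733.3 mm⁴.
Web: 12 × 260, A = 3 120 mm², y = 152 mm, Ī = 17 576 000 mm⁴.
Top flange: 100 × 22, A = 2 200 mm², y = 293 mm, Ī = 88733.3 mm⁴.
Hole (subtracted): ⌀8, A = 50.2655 mm², y = 152 mm, Ī = 201.062 mm⁴.
By symmetry the centroid is at mid-height, ȳ = 152 mm.
Transfer each piece to the horizontal centroidal axis using Ī + A·d² with d = y − 152:
  bottom flange: d = -141 mm → contributes +43 826 933 mm⁴
  web: d = 0 mm → contributes +17 576 000 mm⁴
  top flange: d = 141 mm → contributes +43 826 933 mm⁴
  hole: d = 0 mm → contributes −201.062 mm⁴
Total I = 105 229 666 mm⁴.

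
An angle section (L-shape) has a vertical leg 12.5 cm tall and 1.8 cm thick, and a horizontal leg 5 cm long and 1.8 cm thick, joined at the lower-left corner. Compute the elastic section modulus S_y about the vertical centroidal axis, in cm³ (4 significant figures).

Break the section into simple shapes (no overlaps), measuring from the bottom-left corner of the bounding box.
Vertical leg: 1.8 × 12.5, A = 22.5 cm², x = 0.9 cm, Ī = 6.075 cm⁴.
Horizontal leg (remainder): 3.2 × 1.8, A = 5.76 cm², x = 3.4 cm, Ī = 4.9152 cm⁴.
Centroid: x̄ = ΣA·x / ΣA = 1.40955 cm.
Transfer each piece to the vertical centroidal axis using Ī + A·d² with d = x − 1.40955:
  vertical leg: d = -0.509554 cm → contributes +11.917 cm⁴
  horizontal leg (remainder): d = 1.99045 cm → contributes +27.7356 cm⁴
Total I = 39.6526 cm⁴.
Extreme fibre distance c = 3.59045 cm; S = I/c = 11.0439 cm³.

S_y ≈ 11.04 cm³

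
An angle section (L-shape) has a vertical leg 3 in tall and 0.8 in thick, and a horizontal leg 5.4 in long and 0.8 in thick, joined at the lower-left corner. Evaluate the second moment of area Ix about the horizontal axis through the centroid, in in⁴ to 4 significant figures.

Ix ≈ 3.754 in⁴

Treat the section as a set of non-overlapping primitives; coordinates are from the bounding-box lower-left.
Vertical leg: 0.8 × 3, A = 2.4 in², y = 1.5 in, Ī = 1.8 in⁴.
Horizontal leg (remainder): 4.6 × 0.8, A = 3.68 in², y = 0.4 in, Ī = 0.196267 in⁴.
Centroid: ȳ = ΣA·y / ΣA = 0.834211 in.
Transfer each piece to the horizontal axis through the centroid using Ī + A·d² with d = y − 0.834211:
  vertical leg: d = 0.665789 in → contributes +2.86386 in⁴
  horizontal leg (remainder): d = -0.434211 in → contributes +0.890089 in⁴
Total I = 3.75395 in⁴.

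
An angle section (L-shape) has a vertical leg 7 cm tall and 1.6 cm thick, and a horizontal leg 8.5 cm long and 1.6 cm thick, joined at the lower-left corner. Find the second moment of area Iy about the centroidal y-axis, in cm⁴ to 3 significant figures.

Iy ≈ 147 cm⁴

Break the section into simple shapes (no overlaps), measuring from the bottom-left corner of the bounding box.
Vertical leg: 1.6 × 7, A = 11.2 cm², x = 0.8 cm, Ī = 2.3893 cm⁴.
Horizontal leg (remainder): 6.9 × 1.6, A = 11.04 cm², x = 5.05 cm, Ī = 43.801 cm⁴.
Centroid: x̄ = ΣA·x / ΣA = 2.9097 cm.
Transfer each piece to the centroidal y-axis using Ī + A·d² with d = x − 2.9097:
  vertical leg: d = -2.1097 cm → contributes +52.239 cm⁴
  horizontal leg (remainder): d = 2.1403 cm → contributes +94.374 cm⁴
Total I = 146.61 cm⁴.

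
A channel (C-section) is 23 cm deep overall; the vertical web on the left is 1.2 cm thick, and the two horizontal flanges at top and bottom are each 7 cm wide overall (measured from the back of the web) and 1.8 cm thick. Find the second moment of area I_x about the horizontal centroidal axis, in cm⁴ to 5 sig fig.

I_x ≈ 3568.4 cm⁴

Break the section into simple shapes (no overlaps), measuring from the bottom-left corner of the bounding box.
Web: 1.2 × 23, A = 27.6 cm², y = 11.5 cm, Ī = 1216.7 cm⁴.
Top flange (beyond web): 5.8 × 1.8, A = 10.44 cm², y = 22.1 cm, Ī = 2.8188 cm⁴.
Bottom flange (beyond web): 5.8 × 1.8, A = 10.44 cm², y = 0.9 cm, Ī = 2.8188 cm⁴.
By symmetry the centroid is at mid-height, ȳ = 11.5 cm.
Transfer each piece to the horizontal centroidal axis using Ī + A·d² with d = y − 11.5:
  web: d = 0 cm → contributes +1216.7 cm⁴
  top flange (beyond web): d = 10.6 cm → contributes +1175.857 cm⁴
  bottom flange (beyond web): d = -10.6 cm → contributes +1175.857 cm⁴
Total I = 3568.414 cm⁴.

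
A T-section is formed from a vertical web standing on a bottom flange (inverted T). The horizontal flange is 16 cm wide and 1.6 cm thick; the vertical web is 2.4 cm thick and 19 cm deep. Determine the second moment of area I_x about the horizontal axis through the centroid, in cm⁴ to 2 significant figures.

Break the section into simple shapes (no overlaps), measuring from the bottom-left corner of the bounding box.
Flange: 16 × 1.6, A = 25.6 cm², y = 0.8 cm, Ī = 5.461 cm⁴.
Web: 2.4 × 19, A = 45.6 cm², y = 11.1 cm, Ī = 1 372 cm⁴.
Centroid: ȳ = ΣA·y / ΣA = 7.397 cm.
Transfer each piece to the horizontal axis through the centroid using Ī + A·d² with d = y − 7.397:
  flange: d = -6.597 cm → contributes +1 119 cm⁴
  web: d = 3.703 cm → contributes +1 997 cm⁴
Total I = 3 117 cm⁴.

I_x ≈ 3100 cm⁴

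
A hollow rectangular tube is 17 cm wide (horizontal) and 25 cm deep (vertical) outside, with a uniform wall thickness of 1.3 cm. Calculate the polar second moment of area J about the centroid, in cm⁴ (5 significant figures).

Treat the section as a set of non-overlapping primitives; coordinates are from the bounding-box lower-left.
Outer rectangle: 17 × 25, A = 425 cm², y = 12.5 cm, Ī = 22135.42 cm⁴.
Inner void (subtracted): 14.4 × 22.4, A = 322.56 cm², y = 12.5 cm, Ī = 13487.31 cm⁴.
By symmetry the centroid is at mid-height, ȳ = 12.5 cm.
All pieces are centred on the centroidal x-axis, so I = ΣĪ (holes subtracted) = 8648.108 cm⁴.
Repeating about the centroidal y-axis gives I_y = 4661.58 cm⁴.
Polar second moment: J = I_x + I_y = 13309.69 cm⁴.

J ≈ 1.3310 × 10⁴ cm⁴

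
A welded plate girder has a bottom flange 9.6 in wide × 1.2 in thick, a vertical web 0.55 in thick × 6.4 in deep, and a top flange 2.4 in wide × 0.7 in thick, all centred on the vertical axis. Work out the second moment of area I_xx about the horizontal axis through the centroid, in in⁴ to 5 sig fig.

I_xx ≈ 115.48 in⁴

Split into non-overlapping primitives; take the origin at the lower-left of the bounding box.
Bottom plate: 9.6 × 1.2, A = 11.52 in², y = 0.6 in, Ī = 1.3824 in⁴.
Web plate: 0.55 × 6.4, A = 3.52 in², y = 4.4 in, Ī = 12.01493 in⁴.
Top plate: 2.4 × 0.7, A = 1.68 in², y = 7.95 in, Ī = 0.0686 in⁴.
Centroid: ȳ = ΣA·y / ΣA = 2.138517 in.
Transfer each piece to the horizontal axis through the centroid using Ī + A·d² with d = y − 2.138517:
  bottom plate: d = -1.538517 in → contributes +28.65063 in⁴
  web plate: d = 2.261483 in → contributes +30.01729 in⁴
  top plate: d = 5.811483 in → contributes +56.80781 in⁴
Total I = 115.4757 in⁴.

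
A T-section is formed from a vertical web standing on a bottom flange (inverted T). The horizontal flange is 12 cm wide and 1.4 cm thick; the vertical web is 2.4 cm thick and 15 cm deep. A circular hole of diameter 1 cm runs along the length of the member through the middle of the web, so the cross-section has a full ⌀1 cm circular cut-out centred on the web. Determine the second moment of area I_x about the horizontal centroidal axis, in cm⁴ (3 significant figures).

I_x ≈ 1440 cm⁴

Break the section into simple shapes (no overlaps), measuring from the bottom-left corner of the bounding box.
Flange: 12 × 1.4, A = 16.8 cm², y = 0.7 cm, Ī = 2.744 cm⁴.
Web: 2.4 × 15, A = 36 cm², y = 8.9 cm, Ī = 675 cm⁴.
Hole (subtracted): ⌀1, A = 0.7854 cm², y = 8.9 cm, Ī = 0.049087 cm⁴.
Centroid: ȳ = ΣA·y / ΣA = 6.2515 cm.
Transfer each piece to the horizontal centroidal axis using Ī + A·d² with d = y − 6.2515:
  flange: d = -5.5515 cm → contributes +520.51 cm⁴
  web: d = 2.6485 cm → contributes +927.52 cm⁴
  hole: d = 2.6485 cm → contributes −5.5583 cm⁴
Total I = 1442.5 cm⁴.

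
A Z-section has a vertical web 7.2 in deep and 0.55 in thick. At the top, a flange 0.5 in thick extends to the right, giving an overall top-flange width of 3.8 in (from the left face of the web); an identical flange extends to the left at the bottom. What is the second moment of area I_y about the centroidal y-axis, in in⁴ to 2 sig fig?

I_y ≈ 15 in⁴

Treat the section as a set of non-overlapping primitives; coordinates are from the bounding-box lower-left.
Web: 0.55 × 7.2, A = 3.96 in², x = 3.525 in, Ī = 0.09983 in⁴.
Top flange (beyond web): 3.25 × 0.5, A = 1.625 in², x = 5.425 in, Ī = 1.43 in⁴.
Bottom flange (beyond web): 3.25 × 0.5, A = 1.625 in², x = 1.625 in, Ī = 1.43 in⁴.
Centroid: x̄ = ΣA·x / ΣA = 3.525 in.
Transfer each piece to the centroidal y-axis using Ī + A·d² with d = x − 3.525:
  web: d = 0 in → contributes +0.09983 in⁴
  top flange (beyond web): d = 1.9 in → contributes +7.297 in⁴
  bottom flange (beyond web): d = -1.9 in → contributes +7.297 in⁴
Total I = 14.69 in⁴.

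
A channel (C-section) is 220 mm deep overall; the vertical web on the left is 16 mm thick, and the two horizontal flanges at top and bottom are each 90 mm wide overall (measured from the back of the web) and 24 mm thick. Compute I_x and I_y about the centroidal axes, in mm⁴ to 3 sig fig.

I_x ≈ 4.85 × 10⁷ mm⁴, I_y ≈ 5.28 × 10⁶ mm⁴

Treat the section as a set of non-overlapping primitives; coordinates are from the bounding-box lower-left.
Web: 16 × 220, A = 3 520 mm², y = 110 mm, Ī = 14 197 333 mm⁴.
Top flange (beyond web): 74 × 24, A = 1 776 mm², y = 208 mm, Ī = 85 248 mm⁴.
Bottom flange (beyond web): 74 × 24, A = 1 776 mm², y = 12 mm, Ī = 85 248 mm⁴.
By symmetry the centroid is at mid-height, ȳ = 110 mm.
Transfer each piece to the centroidal x-axis using Ī + A·d² with d = y − 110:
  web: d = 0 mm → contributes +14 197 333 mm⁴
  top flange (beyond web): d = 98 mm → contributes +17 141 952 mm⁴
  bottom flange (beyond web): d = -98 mm → contributes +17 141 952 mm⁴
Total I = 48 481 237 mm⁴.
For the y-axis: x̄ = 30.602 mm.
Repeating about the centroidal y-axis gives I_y = 5 276 116 mm⁴.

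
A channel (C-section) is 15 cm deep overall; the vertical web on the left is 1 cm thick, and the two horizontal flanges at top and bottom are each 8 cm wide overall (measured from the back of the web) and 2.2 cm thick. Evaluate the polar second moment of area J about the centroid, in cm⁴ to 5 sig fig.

Decompose the section into non-overlapping parts with the origin at the bottom-left of its bounding rectangle.
Web: 1 × 15, A = 15 cm², y = 7.5 cm, Ī = 281.25 cm⁴.
Top flange (beyond web): 7 × 2.2, A = 15.4 cm², y = 13.9 cm, Ī = 6.211333 cm⁴.
Bottom flange (beyond web): 7 × 2.2, A = 15.4 cm², y = 1.1 cm, Ī = 6.211333 cm⁴.
By symmetry the centroid is at mid-height, ȳ = 7.5 cm.
Transfer each piece to the centroidal x-axis using Ī + A·d² with d = y − 7.5:
  web: d = 0 cm → contributes +281.25 cm⁴
  top flange (beyond web): d = 6.4 cm → contributes +636.9953 cm⁴
  bottom flange (beyond web): d = -6.4 cm → contributes +636.9953 cm⁴
Total I = 1555.241 cm⁴.
For the y-axis: x̄ = 3.189956 cm.
Repeating about the centroidal y-axis gives I_y = 288.414 cm⁴.
Polar second moment: J = I_x + I_y = 1843.655 cm⁴.

J ≈ 1843.7 cm⁴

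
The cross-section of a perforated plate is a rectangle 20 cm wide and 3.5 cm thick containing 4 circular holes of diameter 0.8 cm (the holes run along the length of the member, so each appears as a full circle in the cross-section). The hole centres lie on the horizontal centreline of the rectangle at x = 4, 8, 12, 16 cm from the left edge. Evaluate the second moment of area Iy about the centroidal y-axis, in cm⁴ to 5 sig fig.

Split into non-overlapping primitives; take the origin at the lower-left of the bounding box.
Plate: 20 × 3.5, A = 70 cm², x = 10 cm, Ī = 2333.333 cm⁴.
Hole 1 (subtracted): ⌀0.8, A = 0.5026548 cm², x = 4 cm, Ī = 0.02010619 cm⁴.
Hole 2 (subtracted): ⌀0.8, A = 0.5026548 cm², x = 8 cm, Ī = 0.02010619 cm⁴.
Hole 3 (subtracted): ⌀0.8, A = 0.5026548 cm², x = 12 cm, Ī = 0.02010619 cm⁴.
Hole 4 (subtracted): ⌀0.8, A = 0.5026548 cm², x = 16 cm, Ī = 0.02010619 cm⁴.
By symmetry the centroid is at mid-width, x̄ = 10 cm.
Transfer each piece to the centroidal y-axis using Ī + A·d² with d = x − 10:
  plate: d = 0 cm → contributes +2333.333 cm⁴
  hole 1: d = -6 cm → contributes −18.11568 cm⁴
  hole 2: d = -2 cm → contributes −2.030725 cm⁴
  hole 3: d = 2 cm → contributes −2.030725 cm⁴
  hole 4: d = 6 cm → contributes −18.11568 cm⁴
Total I = 2293.041 cm⁴.

Iy ≈ 2293.0 cm⁴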